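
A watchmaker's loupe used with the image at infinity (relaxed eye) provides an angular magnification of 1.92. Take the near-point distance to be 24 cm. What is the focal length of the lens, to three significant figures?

For the image at infinity, M = D/f.
f = D/M = 24/1.92 = 12.500 cm.

12.5 cm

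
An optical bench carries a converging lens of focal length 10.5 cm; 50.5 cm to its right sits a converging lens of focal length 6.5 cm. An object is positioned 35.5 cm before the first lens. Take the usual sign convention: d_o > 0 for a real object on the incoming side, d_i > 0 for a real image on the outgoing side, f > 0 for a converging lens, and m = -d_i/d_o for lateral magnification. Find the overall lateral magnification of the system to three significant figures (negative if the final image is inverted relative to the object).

First lens: d_i1 = 1/(1/10.5 - 1/35.5) = 14.910 cm.
m_1 = -(14.910)/35.5 = -0.4200.
Object distance for lens 2: d_o2 = 50.5 - 14.910 = 35.590 cm.
Second lens: d_i2 = 1/(1/6.5 - 1/(35.590)) = 7.952 cm.
m_2 = -(7.952)/(35.590) = -0.2234.
Total m = m_1 x m_2 = (-0.4200)(-0.2234) = 0.0938.

0.0938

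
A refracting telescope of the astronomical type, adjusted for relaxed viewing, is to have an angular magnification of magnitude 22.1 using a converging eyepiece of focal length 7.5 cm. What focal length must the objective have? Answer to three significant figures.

|M| = f_obj/|f_eye|, so f_obj = |M| x |f_eye| = 22.1 x 7.5 = 165.750 cm.

166 cm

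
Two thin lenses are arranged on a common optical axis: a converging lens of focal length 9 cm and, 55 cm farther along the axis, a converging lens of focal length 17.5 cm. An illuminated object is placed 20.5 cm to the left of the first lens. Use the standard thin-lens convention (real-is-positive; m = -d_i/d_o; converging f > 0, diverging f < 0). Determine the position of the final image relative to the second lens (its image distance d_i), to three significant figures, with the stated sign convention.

First lens: d_i1 = 1/(1/9 - 1/20.5) = 16.043 cm.
The intermediate image is 16.043 cm to the right of lens 1, so d_o2 = L - d_i1 = 55 - 16.043 = 38.957 cm.
Second lens: d_i2 = 1/(1/17.5 - 1/(38.957)) = 31.773 cm.

31.8 cm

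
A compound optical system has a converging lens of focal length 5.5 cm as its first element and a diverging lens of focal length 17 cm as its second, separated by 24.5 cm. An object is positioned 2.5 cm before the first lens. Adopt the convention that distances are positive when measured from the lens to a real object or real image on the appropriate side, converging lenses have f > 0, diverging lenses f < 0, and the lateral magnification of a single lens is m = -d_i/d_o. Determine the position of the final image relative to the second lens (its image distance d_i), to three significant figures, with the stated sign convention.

Applying the thin-lens equation to the first lens, 1/5.5 = 1/2.5 + 1/d_i1, which gives d_i1 = -4.583 cm.
With d_i1 < 0 the first image is virtual and lies on the object side; the object distance for lens 2 is d_o2 = 24.5 - (-4.583) = 29.083 cm.
Applying the thin-lens equation again with f_2 = -17 cm and d_o2 = 29.083 cm gives d_i2 = -10.729 cm.

-10.7 cm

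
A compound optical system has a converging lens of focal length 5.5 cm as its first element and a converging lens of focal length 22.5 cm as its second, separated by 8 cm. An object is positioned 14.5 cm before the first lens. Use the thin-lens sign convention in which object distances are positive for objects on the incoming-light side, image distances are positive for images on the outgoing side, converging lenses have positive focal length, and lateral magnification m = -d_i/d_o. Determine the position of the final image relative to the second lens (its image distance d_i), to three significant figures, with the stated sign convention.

First lens: d_i1 = 1/(1/5.5 - 1/14.5) = 8.861 cm.
This image would form 8.861 cm past lens 1, i.e. 0.861 cm beyond lens 2, so it is a virtual object for lens 2: d_o2 = 8 - 8.861 = -0.861 cm.
Second lens: d_i2 = 1/(1/22.5 - 1/(-0.861)) = 0.829 cm.

0.829 cm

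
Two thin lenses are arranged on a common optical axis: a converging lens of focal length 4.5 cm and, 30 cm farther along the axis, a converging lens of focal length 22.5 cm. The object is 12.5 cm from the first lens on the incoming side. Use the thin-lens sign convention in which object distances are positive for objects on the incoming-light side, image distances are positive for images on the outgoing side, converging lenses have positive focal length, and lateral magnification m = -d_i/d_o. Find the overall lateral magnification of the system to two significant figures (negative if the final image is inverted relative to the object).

27

First lens: d_i1 = 1/(1/4.5 - 1/12.5) = 7.031 cm.
m_1 = -(7.031)/12.5 = -0.5625.
That image sits 22.969 cm in front of the second lens, so d_o2 = 22.969 cm.
Second lens: d_i2 = 1/(1/22.5 - 1/(22.969)) = 1102.500 cm.
m_2 = -(1102.500)/(22.969) = -48.0000.
The system's lateral magnification is m_1 m_2 = (-0.5625)(-48.0000) = 27.0000.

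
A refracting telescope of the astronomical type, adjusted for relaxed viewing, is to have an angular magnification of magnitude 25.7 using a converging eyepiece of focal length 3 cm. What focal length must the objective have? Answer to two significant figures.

77 cm

|M| = f_obj/|f_eye|, so f_obj = |M| x |f_eye| = 25.7 x 3 = 77.100 cm.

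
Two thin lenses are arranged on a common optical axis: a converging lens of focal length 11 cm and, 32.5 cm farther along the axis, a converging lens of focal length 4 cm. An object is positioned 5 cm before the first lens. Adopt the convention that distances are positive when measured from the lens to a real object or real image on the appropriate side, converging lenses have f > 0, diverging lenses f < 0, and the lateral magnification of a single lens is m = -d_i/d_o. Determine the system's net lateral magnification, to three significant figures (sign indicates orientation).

-0.195

Applying the thin-lens equation to the first lens, 1/11 = 1/5 + 1/d_i1, which gives d_i1 = -9.167 cm.
Its lateral magnification is m_1 = -d_i1/d_o1 = -(-9.167)/5 = 1.8333.
The intermediate image is virtual, 9.167 cm to the left of lens 1, so d_o2 = L - d_i1 = 32.5 - (-9.167) = 41.667 cm.
Applying the thin-lens equation again with f_2 = 4 cm and d_o2 = 41.667 cm gives d_i2 = 4.425 cm.
m_2 = -(4.425)/(41.667) = -0.1062.
The system's lateral magnification is m_1 m_2 = (1.8333)(-0.1062) = -0.1947.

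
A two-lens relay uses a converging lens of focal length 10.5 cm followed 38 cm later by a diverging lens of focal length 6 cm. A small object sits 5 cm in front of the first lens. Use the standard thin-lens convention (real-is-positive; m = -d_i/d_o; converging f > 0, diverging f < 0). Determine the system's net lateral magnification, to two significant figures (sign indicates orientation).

0.21

Applying the thin-lens equation to the first lens, 1/10.5 = 1/5 + 1/d_i1, which gives d_i1 = -9.545 cm.
Its lateral magnification is m_1 = -d_i1/d_o1 = -(-9.545)/5 = 1.9091.
The intermediate image is virtual, 9.545 cm to the left of lens 1, so d_o2 = L - d_i1 = 38 - (-9.545) = 47.545 cm.
Applying the thin-lens equation again with f_2 = -6 cm and d_o2 = 47.545 cm gives d_i2 = -5.328 cm.
m_2 = -(-5.328)/(47.545) = 0.1121.
The system's lateral magnification is m_1 m_2 = (1.9091)(0.1121) = 0.2139.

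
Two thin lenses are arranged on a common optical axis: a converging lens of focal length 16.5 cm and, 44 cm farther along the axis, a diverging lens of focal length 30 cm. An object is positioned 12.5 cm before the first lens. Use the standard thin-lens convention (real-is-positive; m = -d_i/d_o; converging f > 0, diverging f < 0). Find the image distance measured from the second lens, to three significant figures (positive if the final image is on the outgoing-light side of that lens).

-22.8 cm

Lens 1: 1/d_i1 = 1/f_1 - 1/d_o1 = 1/16.5 - 1/12.5 = -0.01939 cm^-1, so d_i1 = -51.562 cm.
The intermediate image is virtual, 51.562 cm to the left of lens 1, so d_o2 = L - d_i1 = 44 - (-51.562) = 95.562 cm.
Lens 2: 1/d_i2 = 1/f_2 - 1/d_o2 = 1/(-30) - 1/(95.562) = -0.04380 cm^-1, so d_i2 = -22.832 cm.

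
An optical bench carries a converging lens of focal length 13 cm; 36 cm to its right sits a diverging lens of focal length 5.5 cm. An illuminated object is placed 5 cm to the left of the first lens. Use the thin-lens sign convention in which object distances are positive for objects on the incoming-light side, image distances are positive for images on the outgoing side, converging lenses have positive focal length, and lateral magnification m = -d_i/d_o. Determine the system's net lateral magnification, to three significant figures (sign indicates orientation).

0.180

Lens 1: 1/d_i1 = 1/f_1 - 1/d_o1 = 1/13 - 1/5 = -0.12308 cm^-1, so d_i1 = -8.125 cm.
m_1 = -(-8.125)/5 = 1.6250.
With d_i1 < 0 the first image is virtual and lies on the object side; the object distance for lens 2 is d_o2 = 36 - (-8.125) = 44.125 cm.
Lens 2: 1/d_i2 = 1/f_2 - 1/d_o2 = 1/(-5.5) - 1/(44.125) = -0.20448 cm^-1, so d_i2 = -4.890 cm.
m_2 = -(-4.890)/(44.125) = 0.1108.
The system's lateral magnification is m_1 m_2 = (1.6250)(0.1108) = 0.1801.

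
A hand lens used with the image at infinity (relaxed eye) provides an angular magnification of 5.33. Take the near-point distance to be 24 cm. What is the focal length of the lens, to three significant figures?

4.50 cm

For the image at infinity, M = D/f.
f = D/M = 24/5.33 = 4.503 cm.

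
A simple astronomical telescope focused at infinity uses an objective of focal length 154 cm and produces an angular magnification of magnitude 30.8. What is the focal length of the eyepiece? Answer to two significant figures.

|M| = f_obj/f_eye, so f_eye = f_obj/|M| = 154/30.8 = 5.000 cm.

5.0 cm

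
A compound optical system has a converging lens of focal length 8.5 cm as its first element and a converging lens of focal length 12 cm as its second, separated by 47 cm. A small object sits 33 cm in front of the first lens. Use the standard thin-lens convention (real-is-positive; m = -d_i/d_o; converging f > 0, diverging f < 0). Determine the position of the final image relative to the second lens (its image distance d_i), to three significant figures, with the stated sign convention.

18.1 cm

Applying the thin-lens equation to the first lens, 1/8.5 = 1/33 + 1/d_i1, which gives d_i1 = 11.449 cm.
That image sits 35.551 cm in front of the second lens, so d_o2 = 35.551 cm.
Applying the thin-lens equation again with f_2 = 12 cm and d_o2 = 35.551 cm gives d_i2 = 18.114 cm.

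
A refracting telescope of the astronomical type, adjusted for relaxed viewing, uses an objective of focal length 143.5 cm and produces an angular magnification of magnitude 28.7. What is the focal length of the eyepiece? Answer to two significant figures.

|M| = f_obj/f_eye, so f_eye = f_obj/|M| = 143.5/28.7 = 5.000 cm.

5.0 cm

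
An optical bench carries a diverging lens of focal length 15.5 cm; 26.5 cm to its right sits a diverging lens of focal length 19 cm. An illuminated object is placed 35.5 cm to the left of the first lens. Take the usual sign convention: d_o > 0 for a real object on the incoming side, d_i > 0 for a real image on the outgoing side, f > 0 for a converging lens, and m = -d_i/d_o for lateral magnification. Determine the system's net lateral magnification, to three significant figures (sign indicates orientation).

0.103

Lens 1: 1/d_i1 = 1/f_1 - 1/d_o1 = 1/(-15.5) - 1/35.5 = -0.09269 cm^-1, so d_i1 = -10.789 cm.
m_1 = -(-10.789)/35.5 = 0.3039.
With d_i1 < 0 the first image is virtual and lies on the object side; the object distance for lens 2 is d_o2 = 26.5 - (-10.789) = 37.289 cm.
Lens 2: 1/d_i2 = 1/f_2 - 1/d_o2 = 1/(-19) - 1/(37.289) = -0.07945 cm^-1, so d_i2 = -12.587 cm.
m_2 = -(-12.587)/(37.289) = 0.3375.
Overall magnification: m = m_1 m_2 = 0.1026.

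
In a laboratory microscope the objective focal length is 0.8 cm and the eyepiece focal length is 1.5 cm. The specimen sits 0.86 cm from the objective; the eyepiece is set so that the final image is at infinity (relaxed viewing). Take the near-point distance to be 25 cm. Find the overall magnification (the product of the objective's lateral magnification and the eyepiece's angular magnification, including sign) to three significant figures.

-222

Objective: 1/d_i = 1/f_obj - 1/d_o = 1/0.8 - 1/0.86 = 0.08721 cm^-1, so d_i = 11.467 cm.
m_obj = -d_i/d_o = -11.467/0.86 = -13.333.
Eyepiece angular magnification (image at infinity): M_eye = D/f_e = 25/1.5 = 16.667.
Overall M = m_obj x M_eye = (-13.333)(16.667) = -222.22.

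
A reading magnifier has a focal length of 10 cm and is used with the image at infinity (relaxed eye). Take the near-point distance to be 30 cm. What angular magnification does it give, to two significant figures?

M = D/f = 30/10 = 3.000.

3.0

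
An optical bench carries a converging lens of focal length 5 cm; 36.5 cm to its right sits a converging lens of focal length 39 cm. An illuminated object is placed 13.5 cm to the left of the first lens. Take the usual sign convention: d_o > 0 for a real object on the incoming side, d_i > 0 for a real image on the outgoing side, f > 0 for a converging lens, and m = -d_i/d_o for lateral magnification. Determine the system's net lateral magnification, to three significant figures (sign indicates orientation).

First lens: d_i1 = 1/(1/5 - 1/13.5) = 7.941 cm.
m_1 = -(7.941)/13.5 = -0.5882.
The intermediate image is 7.941 cm to the right of lens 1, so d_o2 = L - d_i1 = 36.5 - 7.941 = 28.559 cm.
Second lens: d_i2 = 1/(1/39 - 1/(28.559)) = -106.673 cm.
m_2 = -(-106.673)/(28.559) = 3.7352.
Total m = m_1 x m_2 = (-0.5882)(3.7352) = -2.1972.

-2.20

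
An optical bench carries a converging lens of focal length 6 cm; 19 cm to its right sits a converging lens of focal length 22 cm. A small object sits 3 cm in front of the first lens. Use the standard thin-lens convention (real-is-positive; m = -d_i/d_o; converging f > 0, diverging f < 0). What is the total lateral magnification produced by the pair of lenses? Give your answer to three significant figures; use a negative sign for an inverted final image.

Applying the thin-lens equation to the first lens, 1/6 = 1/3 + 1/d_i1, which gives d_i1 = -6.000 cm.
Its lateral magnification is m_1 = -d_i1/d_o1 = -(-6.000)/3 = 2.0000.
With d_i1 < 0 the first image is virtual and lies on the object side; the object distance for lens 2 is d_o2 = 19 - (-6.000) = 25.000 cm.
Applying the thin-lens equation again with f_2 = 22 cm and d_o2 = 25.000 cm gives d_i2 = 183.333 cm.
m_2 = -(183.333)/(25.000) = -7.3333.
Total m = m_1 x m_2 = (2.0000)(-7.3333) = -14.6667.

-14.7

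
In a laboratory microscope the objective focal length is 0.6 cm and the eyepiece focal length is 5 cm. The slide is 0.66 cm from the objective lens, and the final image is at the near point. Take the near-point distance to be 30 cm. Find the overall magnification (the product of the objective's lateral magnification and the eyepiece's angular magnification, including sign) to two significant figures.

-70

Objective: 1/d_i = 1/f_obj - 1/d_o = 1/0.6 - 1/0.66 = 0.15152 cm^-1, so d_i = 6.600 cm.
m_obj = -d_i/d_o = -6.600/0.66 = -10.000.
Eyepiece angular magnification (image at near point): M_eye = 1 + D/f_e = 1 + 30/5 = 7.000.
Overall M = m_obj x M_eye = (-10.000)(7.000) = -70.00.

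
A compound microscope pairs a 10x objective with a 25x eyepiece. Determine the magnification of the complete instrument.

250

The overall magnification of a compound microscope is the product of the objective and eyepiece magnifications:
M = M_obj x M_eye = 10 x 25 = 250.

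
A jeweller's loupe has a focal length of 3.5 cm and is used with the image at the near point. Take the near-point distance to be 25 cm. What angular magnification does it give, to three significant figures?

8.14

M = 1 + D/f = 1 + 25/3.5 = 8.143.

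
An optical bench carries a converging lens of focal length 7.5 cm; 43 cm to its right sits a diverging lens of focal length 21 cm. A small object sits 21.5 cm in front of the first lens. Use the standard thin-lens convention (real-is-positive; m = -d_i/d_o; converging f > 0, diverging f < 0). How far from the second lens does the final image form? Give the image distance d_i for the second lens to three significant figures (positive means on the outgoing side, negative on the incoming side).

First lens: d_i1 = 1/(1/7.5 - 1/21.5) = 11.518 cm.
Object distance for lens 2: d_o2 = 43 - 11.518 = 31.482 cm.
Second lens: d_i2 = 1/(1/(-21) - 1/(31.482)) = -12.597 cm.

-12.6 cm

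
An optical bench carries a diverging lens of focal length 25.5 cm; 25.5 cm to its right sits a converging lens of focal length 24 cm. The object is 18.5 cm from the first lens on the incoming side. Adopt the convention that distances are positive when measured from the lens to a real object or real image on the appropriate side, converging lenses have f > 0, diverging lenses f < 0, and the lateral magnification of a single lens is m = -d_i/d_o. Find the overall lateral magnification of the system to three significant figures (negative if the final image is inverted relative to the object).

Applying the thin-lens equation to the first lens, 1/(-25.5) = 1/18.5 + 1/d_i1, which gives d_i1 = -10.722 cm.
Its lateral magnification is m_1 = -d_i1/d_o1 = -(-10.722)/18.5 = 0.5795.
With d_i1 < 0 the first image is virtual and lies on the object side; the object distance for lens 2 is d_o2 = 25.5 - (-10.722) = 36.222 cm.
Applying the thin-lens equation again with f_2 = 24 cm and d_o2 = 36.222 cm gives d_i2 = 71.130 cm.
m_2 = -(71.130)/(36.222) = -1.9637.
The system's lateral magnification is m_1 m_2 = (0.5795)(-1.9637) = -1.1381.

-1.14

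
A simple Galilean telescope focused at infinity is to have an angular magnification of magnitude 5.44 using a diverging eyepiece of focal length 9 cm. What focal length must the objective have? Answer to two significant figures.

|M| = f_obj/|f_eye|, so f_obj = |M| x |f_eye| = 5.44 x 9 = 48.960 cm.

49 cm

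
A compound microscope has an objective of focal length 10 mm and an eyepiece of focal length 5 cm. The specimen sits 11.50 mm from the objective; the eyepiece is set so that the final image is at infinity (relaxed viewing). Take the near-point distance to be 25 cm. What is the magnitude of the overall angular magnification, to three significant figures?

33.3

Convert to cm: f_obj = 10 mm = 1 cm; d_o = 11.50 mm = 1.15 cm.
Objective: 1/d_i = 1/f_obj - 1/d_o = 1/1 - 1/1.15 = 0.13043 cm^-1, so d_i = 7.667 cm.
m_obj = -d_i/d_o = -7.667/1.15 = -6.667.
Eyepiece angular magnification (image at infinity): M_eye = D/f_e = 25/5 = 5.000.
Overall M = m_obj x M_eye = (-6.667)(5.000) = -33.33.
|M| = 33.33.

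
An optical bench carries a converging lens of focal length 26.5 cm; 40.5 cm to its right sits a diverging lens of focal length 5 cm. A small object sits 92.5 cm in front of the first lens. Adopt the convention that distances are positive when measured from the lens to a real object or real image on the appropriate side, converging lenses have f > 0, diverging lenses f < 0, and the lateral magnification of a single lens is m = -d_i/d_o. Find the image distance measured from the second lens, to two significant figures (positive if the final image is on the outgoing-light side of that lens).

-2.0 cm

First lens: d_i1 = 1/(1/26.5 - 1/92.5) = 37.140 cm.
That image sits 3.360 cm in front of the second lens, so d_o2 = 3.360 cm.
Second lens: d_i2 = 1/(1/(-5) - 1/(3.360)) = -2.010 cm.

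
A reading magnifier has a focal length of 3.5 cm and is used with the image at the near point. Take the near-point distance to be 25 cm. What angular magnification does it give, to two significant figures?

M = 1 + D/f = 1 + 25/3.5 = 8.143.

8.1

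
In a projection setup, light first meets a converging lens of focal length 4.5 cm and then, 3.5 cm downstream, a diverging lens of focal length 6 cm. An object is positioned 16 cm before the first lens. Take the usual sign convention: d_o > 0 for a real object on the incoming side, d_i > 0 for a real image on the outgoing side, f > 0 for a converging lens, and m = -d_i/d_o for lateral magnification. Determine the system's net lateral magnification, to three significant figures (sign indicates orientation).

First lens: d_i1 = 1/(1/4.5 - 1/16) = 6.261 cm.
m_1 = -(6.261)/16 = -0.3913.
Since 6.261 cm > 3.5 cm, the first image lies past the second lens and serves as a virtual object: d_o2 = L - d_i1 = -2.761 cm.
Second lens: d_i2 = 1/(1/(-6) - 1/(-2.761)) = 5.114 cm.
m_2 = -(5.114)/(-2.761) = 1.8523.
Total m = m_1 x m_2 = (-0.3913)(1.8523) = -0.7248.

-0.725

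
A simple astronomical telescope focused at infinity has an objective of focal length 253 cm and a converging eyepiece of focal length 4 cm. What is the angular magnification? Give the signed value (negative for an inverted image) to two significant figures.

-63

M = -f_obj/f_eye = -253/(4) = -63.250.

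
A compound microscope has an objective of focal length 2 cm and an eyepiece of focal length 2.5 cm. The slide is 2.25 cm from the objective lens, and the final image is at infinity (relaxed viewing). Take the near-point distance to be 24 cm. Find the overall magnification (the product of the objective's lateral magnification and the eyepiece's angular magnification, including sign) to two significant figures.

Objective: 1/d_i = 1/f_obj - 1/d_o = 1/2 - 1/2.25 = 0.05556 cm^-1, so d_i = 18.000 cm.
m_obj = -d_i/d_o = -18.000/2.25 = -8.000.
Eyepiece angular magnification (image at infinity): M_eye = D/f_e = 24/2.5 = 9.600.
Overall M = m_obj x M_eye = (-8.000)(9.600) = -76.80.

-77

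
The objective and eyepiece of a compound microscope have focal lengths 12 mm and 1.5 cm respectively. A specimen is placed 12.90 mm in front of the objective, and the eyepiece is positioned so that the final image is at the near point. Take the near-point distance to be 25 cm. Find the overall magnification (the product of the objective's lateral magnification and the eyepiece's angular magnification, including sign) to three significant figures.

-236

Convert to cm: f_obj = 12 mm = 1.2 cm; d_o = 12.90 mm = 1.29 cm.
Objective: 1/d_i = 1/f_obj - 1/d_o = 1/1.2 - 1/1.29 = 0.05814 cm^-1, so d_i = 17.200 cm.
m_obj = -d_i/d_o = -17.200/1.29 = -13.333.
Eyepiece angular magnification (image at near point): M_eye = 1 + D/f_e = 1 + 25/1.5 = 17.667.
Overall M = m_obj x M_eye = (-13.333)(17.667) = -235.56.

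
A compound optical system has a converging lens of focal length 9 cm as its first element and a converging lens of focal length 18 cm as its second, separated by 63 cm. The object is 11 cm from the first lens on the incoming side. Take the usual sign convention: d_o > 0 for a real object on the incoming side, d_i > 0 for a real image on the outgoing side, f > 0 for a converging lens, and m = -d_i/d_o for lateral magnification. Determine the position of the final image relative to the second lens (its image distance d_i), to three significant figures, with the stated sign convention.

-54.0 cm

First lens: d_i1 = 1/(1/9 - 1/11) = 49.500 cm.
Object distance for lens 2: d_o2 = 63 - 49.500 = 13.500 cm.
Second lens: d_i2 = 1/(1/18 - 1/(13.500)) = -54.000 cm.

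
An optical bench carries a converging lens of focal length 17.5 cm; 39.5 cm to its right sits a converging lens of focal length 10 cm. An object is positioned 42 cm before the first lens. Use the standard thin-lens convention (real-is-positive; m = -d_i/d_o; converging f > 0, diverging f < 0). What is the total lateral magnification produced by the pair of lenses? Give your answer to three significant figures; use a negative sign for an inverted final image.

-14.3

First lens: d_i1 = 1/(1/17.5 - 1/42) = 30.000 cm.
m_1 = -(30.000)/42 = -0.7143.
That image sits 9.500 cm in front of the second lens, so d_o2 = 9.500 cm.
Second lens: d_i2 = 1/(1/10 - 1/(9.500)) = -190.000 cm.
m_2 = -(-190.000)/(9.500) = 20.0000.
Overall magnification: m = m_1 m_2 = -14.2857.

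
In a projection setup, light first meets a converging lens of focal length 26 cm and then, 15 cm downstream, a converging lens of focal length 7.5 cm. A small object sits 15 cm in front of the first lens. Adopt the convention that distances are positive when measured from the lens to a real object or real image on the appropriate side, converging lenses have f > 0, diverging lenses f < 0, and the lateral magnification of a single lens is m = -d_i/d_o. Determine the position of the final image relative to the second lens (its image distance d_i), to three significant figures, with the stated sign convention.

Applying the thin-lens equation to the first lens, 1/26 = 1/15 + 1/d_i1, which gives d_i1 = -35.455 cm.
The intermediate image is virtual, 35.455 cm to the left of lens 1, so d_o2 = L - d_i1 = 15 - (-35.455) = 50.455 cm.
Applying the thin-lens equation again with f_2 = 7.5 cm and d_o2 = 50.455 cm gives d_i2 = 8.810 cm.

8.81 cm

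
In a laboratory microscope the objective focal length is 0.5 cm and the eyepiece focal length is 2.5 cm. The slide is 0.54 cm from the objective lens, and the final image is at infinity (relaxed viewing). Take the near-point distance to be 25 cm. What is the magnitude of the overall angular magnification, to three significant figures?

Objective: 1/d_i = 1/f_obj - 1/d_o = 1/0.5 - 1/0.54 = 0.14815 cm^-1, so d_i = 6.750 cm.
m_obj = -d_i/d_o = -6.750/0.54 = -12.500.
Eyepiece angular magnification (image at infinity): M_eye = D/f_e = 25/2.5 = 10.000.
Overall M = m_obj x M_eye = (-12.500)(10.000) = -125.00.
|M| = 125.00.

125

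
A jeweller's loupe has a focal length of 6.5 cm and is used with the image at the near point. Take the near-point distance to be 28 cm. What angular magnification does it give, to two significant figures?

M = 1 + D/f = 1 + 28/6.5 = 5.308.

5.3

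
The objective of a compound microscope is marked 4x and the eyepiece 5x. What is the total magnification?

20

The overall magnification of a compound microscope is the product of the objective and eyepiece magnifications:
M = M_obj x M_eye = 4 x 5 = 20.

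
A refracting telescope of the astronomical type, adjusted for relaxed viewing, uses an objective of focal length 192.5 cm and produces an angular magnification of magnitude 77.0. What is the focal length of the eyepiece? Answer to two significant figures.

|M| = f_obj/f_eye, so f_eye = f_obj/|M| = 192.5/77.0 = 2.500 cm.

2.5 cm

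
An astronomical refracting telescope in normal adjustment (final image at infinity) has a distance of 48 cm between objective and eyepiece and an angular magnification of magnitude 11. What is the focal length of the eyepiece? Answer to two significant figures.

4.0 cm

In normal adjustment the tube length equals f_obj + f_eye and |M| = f_obj/f_eye.
So f_obj = 11 f_eye and 11 f_eye + f_eye = 48 cm, giving f_eye = 48/12 = 4.000 cm and f_obj = 44.000 cm.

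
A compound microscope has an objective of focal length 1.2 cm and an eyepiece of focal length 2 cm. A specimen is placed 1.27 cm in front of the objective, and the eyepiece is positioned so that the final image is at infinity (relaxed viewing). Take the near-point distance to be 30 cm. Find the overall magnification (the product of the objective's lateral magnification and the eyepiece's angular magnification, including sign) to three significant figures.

-257

Objective: 1/d_i = 1/f_obj - 1/d_o = 1/1.2 - 1/1.27 = 0.04593 cm^-1, so d_i = 21.771 cm.
m_obj = -d_i/d_o = -21.771/1.27 = -17.143.
Eyepiece angular magnification (image at infinity): M_eye = D/f_e = 30/2 = 15.000.
Overall M = m_obj x M_eye = (-17.143)(15.000) = -257.14.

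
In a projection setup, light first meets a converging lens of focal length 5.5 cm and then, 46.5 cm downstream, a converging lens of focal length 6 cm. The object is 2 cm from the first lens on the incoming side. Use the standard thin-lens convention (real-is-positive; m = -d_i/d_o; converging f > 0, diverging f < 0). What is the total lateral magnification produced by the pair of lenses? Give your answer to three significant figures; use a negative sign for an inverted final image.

-0.216

Lens 1: 1/d_i1 = 1/f_1 - 1/d_o1 = 1/5.5 - 1/2 = -0.31818 cm^-1, so d_i1 = -3.143 cm.
m_1 = -(-3.143)/2 = 1.5714.
The intermediate image is virtual, 3.143 cm to the left of lens 1, so d_o2 = L - d_i1 = 46.5 - (-3.143) = 49.643 cm.
Lens 2: 1/d_i2 = 1/f_2 - 1/d_o2 = 1/6 - 1/(49.643) = 0.14652 cm^-1, so d_i2 = 6.825 cm.
m_2 = -(6.825)/(49.643) = -0.1375.
Total m = m_1 x m_2 = (1.5714)(-0.1375) = -0.2160.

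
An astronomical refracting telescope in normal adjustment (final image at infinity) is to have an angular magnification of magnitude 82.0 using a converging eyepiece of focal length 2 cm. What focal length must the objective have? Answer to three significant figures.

|M| = f_obj/|f_eye|, so f_obj = |M| x |f_eye| = 82.0 x 2 = 164.000 cm.

164 cm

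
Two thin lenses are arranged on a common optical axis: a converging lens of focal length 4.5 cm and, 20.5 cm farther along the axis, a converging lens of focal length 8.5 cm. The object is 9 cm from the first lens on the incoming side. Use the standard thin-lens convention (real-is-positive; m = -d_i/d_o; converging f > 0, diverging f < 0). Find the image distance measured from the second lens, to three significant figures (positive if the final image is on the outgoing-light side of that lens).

32.6 cm

Applying the thin-lens equation to the first lens, 1/4.5 = 1/9 + 1/d_i1, which gives d_i1 = 9.000 cm.
The intermediate image is 9.000 cm to the right of lens 1, so d_o2 = L - d_i1 = 20.5 - 9.000 = 11.500 cm.
Applying the thin-lens equation again with f_2 = 8.5 cm and d_o2 = 11.500 cm gives d_i2 = 32.583 cm.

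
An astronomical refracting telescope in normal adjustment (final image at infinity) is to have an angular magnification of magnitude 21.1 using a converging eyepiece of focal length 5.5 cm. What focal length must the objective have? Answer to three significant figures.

116 cm

|M| = f_obj/|f_eye|, so f_obj = |M| x |f_eye| = 21.1 x 5.5 = 116.050 cm.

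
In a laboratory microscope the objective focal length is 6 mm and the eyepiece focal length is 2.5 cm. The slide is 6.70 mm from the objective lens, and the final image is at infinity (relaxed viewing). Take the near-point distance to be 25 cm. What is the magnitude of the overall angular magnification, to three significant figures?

Convert to cm: f_obj = 6 mm = 0.6 cm; d_o = 6.70 mm = 0.67 cm.
Objective: 1/d_i = 1/f_obj - 1/d_o = 1/0.6 - 1/0.67 = 0.17413 cm^-1, so d_i = 5.743 cm.
m_obj = -d_i/d_o = -5.743/0.67 = -8.571.
Eyepiece angular magnification (image at infinity): M_eye = D/f_e = 25/2.5 = 10.000.
Overall M = m_obj x M_eye = (-8.571)(10.000) = -85.71.
|M| = 85.71.

85.7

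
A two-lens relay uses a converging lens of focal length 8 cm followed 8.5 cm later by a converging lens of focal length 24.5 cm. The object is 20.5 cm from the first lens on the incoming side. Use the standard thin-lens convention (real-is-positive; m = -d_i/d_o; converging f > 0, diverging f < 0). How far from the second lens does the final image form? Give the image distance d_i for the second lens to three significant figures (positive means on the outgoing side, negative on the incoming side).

Lens 1: 1/d_i1 = 1/f_1 - 1/d_o1 = 1/8 - 1/20.5 = 0.07622 cm^-1, so d_i1 = 13.120 cm.
Since 13.120 cm > 8.5 cm, the first image lies past the second lens and serves as a virtual object: d_o2 = L - d_i1 = -4.620 cm.
Lens 2: 1/d_i2 = 1/f_2 - 1/d_o2 = 1/24.5 - 1/(-4.620) = 0.25727 cm^-1, so d_i2 = 3.887 cm.

3.89 cm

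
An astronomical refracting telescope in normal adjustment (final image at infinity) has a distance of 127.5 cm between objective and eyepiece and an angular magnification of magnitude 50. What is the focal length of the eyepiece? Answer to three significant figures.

2.50 cm

In normal adjustment the tube length equals f_obj + f_eye and |M| = f_obj/f_eye.
So f_obj = 50 f_eye and 50 f_eye + f_eye = 127.5 cm, giving f_eye = 127.5/51 = 2.500 cm and f_obj = 125.000 cm.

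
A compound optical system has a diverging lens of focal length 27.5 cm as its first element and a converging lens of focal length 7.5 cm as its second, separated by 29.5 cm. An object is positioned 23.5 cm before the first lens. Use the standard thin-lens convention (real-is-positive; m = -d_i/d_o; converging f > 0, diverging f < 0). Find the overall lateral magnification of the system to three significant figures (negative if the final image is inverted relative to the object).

Lens 1: 1/d_i1 = 1/f_1 - 1/d_o1 = 1/(-27.5) - 1/23.5 = -0.07892 cm^-1, so d_i1 = -12.672 cm.
m_1 = -(-12.672)/23.5 = 0.5392.
The intermediate image is virtual, 12.672 cm to the left of lens 1, so d_o2 = L - d_i1 = 29.5 - (-12.672) = 42.172 cm.
Lens 2: 1/d_i2 = 1/f_2 - 1/d_o2 = 1/7.5 - 1/(42.172) = 0.10962 cm^-1, so d_i2 = 9.122 cm.
m_2 = -(9.122)/(42.172) = -0.2163.
Overall magnification: m = m_1 m_2 = -0.1166.

-0.117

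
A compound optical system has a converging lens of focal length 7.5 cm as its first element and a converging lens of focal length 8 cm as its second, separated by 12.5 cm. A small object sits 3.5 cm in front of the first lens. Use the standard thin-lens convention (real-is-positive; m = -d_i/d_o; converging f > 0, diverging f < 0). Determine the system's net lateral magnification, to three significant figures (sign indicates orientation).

Lens 1: 1/d_i1 = 1/f_1 - 1/d_o1 = 1/7.5 - 1/3.5 = -0.15238 cm^-1, so d_i1 = -6.563 cm.
m_1 = -(-6.563)/3.5 = 1.8750.
The intermediate image is virtual, 6.563 cm to the left of lens 1, so d_o2 = L - d_i1 = 12.5 - (-6.563) = 19.062 cm.
Lens 2: 1/d_i2 = 1/f_2 - 1/d_o2 = 1/8 - 1/(19.062) = 0.07254 cm^-1, so d_i2 = 13.785 cm.
m_2 = -(13.785)/(19.062) = -0.7232.
Total m = m_1 x m_2 = (1.8750)(-0.7232) = -1.3559.

-1.36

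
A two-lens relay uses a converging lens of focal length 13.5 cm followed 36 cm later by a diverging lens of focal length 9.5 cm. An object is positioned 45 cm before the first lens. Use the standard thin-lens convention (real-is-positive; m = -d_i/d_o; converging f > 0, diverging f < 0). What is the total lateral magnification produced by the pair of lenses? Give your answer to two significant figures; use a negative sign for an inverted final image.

Lens 1: 1/d_i1 = 1/f_1 - 1/d_o1 = 1/13.5 - 1/45 = 0.05185 cm^-1, so d_i1 = 19.286 cm.
m_1 = -(19.286)/45 = -0.4286.
The intermediate image is 19.286 cm to the right of lens 1, so d_o2 = L - d_i1 = 36 - 19.286 = 16.714 cm.
Lens 2: 1/d_i2 = 1/f_2 - 1/d_o2 = 1/(-9.5) - 1/(16.714) = -0.16509 cm^-1, so d_i2 = -6.057 cm.
m_2 = -(-6.057)/(16.714) = 0.3624.
Total m = m_1 x m_2 = (-0.4286)(0.3624) = -0.1553.

-0.16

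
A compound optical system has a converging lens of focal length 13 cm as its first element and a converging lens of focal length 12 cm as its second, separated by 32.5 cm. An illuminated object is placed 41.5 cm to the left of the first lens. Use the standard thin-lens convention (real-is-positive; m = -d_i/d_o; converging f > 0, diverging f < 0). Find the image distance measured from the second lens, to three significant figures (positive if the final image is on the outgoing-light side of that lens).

Lens 1: 1/d_i1 = 1/f_1 - 1/d_o1 = 1/13 - 1/41.5 = 0.05283 cm^-1, so d_i1 = 18.930 cm.
Object distance for lens 2: d_o2 = 32.5 - 18.930 = 13.570 cm.
Lens 2: 1/d_i2 = 1/f_2 - 1/d_o2 = 1/12 - 1/(13.570) = 0.00964 cm^-1, so d_i2 = 103.709 cm.

104 cm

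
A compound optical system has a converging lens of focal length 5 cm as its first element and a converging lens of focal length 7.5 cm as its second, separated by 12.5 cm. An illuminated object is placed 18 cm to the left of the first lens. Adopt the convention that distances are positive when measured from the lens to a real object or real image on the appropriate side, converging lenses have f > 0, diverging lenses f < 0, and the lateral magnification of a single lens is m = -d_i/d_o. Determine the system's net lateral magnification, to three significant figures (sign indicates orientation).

Lens 1: 1/d_i1 = 1/f_1 - 1/d_o1 = 1/5 - 1/18 = 0.14444 cm^-1, so d_i1 = 6.923 cm.
m_1 = -(6.923)/18 = -0.3846.
The intermediate image is 6.923 cm to the right of lens 1, so d_o2 = L - d_i1 = 12.5 - 6.923 = 5.577 cm.
Lens 2: 1/d_i2 = 1/f_2 - 1/d_o2 = 1/7.5 - 1/(5.577) = -0.04598 cm^-1, so d_i2 = -21.750 cm.
m_2 = -(-21.750)/(5.577) = 3.9000.
Total m = m_1 x m_2 = (-0.3846)(3.9000) = -1.5000.

-1.50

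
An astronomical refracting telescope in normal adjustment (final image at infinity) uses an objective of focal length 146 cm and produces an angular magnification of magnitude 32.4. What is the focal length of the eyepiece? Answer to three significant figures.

|M| = f_obj/f_eye, so f_eye = f_obj/|M| = 146/32.4 = 4.506 cm.

4.51 cm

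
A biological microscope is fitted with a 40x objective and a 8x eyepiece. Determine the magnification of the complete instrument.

320

The overall magnification of a compound microscope is the product of the objective and eyepiece magnifications:
M = M_obj x M_eye = 40 x 8 = 320.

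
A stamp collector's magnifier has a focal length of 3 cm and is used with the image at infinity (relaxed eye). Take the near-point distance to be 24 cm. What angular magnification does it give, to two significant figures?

8.0

M = D/f = 24/3 = 8.000.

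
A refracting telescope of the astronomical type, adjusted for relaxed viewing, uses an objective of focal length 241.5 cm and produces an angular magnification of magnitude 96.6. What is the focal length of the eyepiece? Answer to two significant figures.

2.5 cm

|M| = f_obj/f_eye, so f_eye = f_obj/|M| = 241.5/96.6 = 2.500 cm.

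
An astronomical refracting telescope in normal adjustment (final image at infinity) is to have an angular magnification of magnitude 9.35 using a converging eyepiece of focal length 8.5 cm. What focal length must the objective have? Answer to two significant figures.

79 cm

|M| = f_obj/|f_eye|, so f_obj = |M| x |f_eye| = 9.35 x 8.5 = 79.475 cm.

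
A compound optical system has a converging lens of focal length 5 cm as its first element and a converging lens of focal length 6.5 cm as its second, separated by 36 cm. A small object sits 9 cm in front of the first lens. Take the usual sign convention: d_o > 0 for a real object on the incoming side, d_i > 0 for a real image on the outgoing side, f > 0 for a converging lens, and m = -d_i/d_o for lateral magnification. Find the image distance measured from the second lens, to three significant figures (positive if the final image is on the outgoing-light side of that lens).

8.82 cm

Lens 1: 1/d_i1 = 1/f_1 - 1/d_o1 = 1/5 - 1/9 = 0.08889 cm^-1, so d_i1 = 11.250 cm.
The intermediate image is 11.250 cm to the right of lens 1, so d_o2 = L - d_i1 = 36 - 11.250 = 24.750 cm.
Lens 2: 1/d_i2 = 1/f_2 - 1/d_o2 = 1/6.5 - 1/(24.750) = 0.11344 cm^-1, so d_i2 = 8.815 cm.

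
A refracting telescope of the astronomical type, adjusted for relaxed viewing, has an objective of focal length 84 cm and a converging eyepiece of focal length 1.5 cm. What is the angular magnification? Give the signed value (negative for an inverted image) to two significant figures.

-56

M = -f_obj/f_eye = -84/(1.5) = -56.000.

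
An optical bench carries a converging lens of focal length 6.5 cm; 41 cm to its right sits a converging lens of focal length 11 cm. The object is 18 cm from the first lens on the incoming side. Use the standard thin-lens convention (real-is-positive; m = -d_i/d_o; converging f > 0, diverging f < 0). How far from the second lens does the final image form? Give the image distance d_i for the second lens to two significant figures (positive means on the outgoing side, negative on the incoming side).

17 cm

Applying the thin-lens equation to the first lens, 1/6.5 = 1/18 + 1/d_i1, which gives d_i1 = 10.174 cm.
Object distance for lens 2: d_o2 = 41 - 10.174 = 30.826 cm.
Applying the thin-lens equation again with f_2 = 11 cm and d_o2 = 30.826 cm gives d_i2 = 17.103 cm.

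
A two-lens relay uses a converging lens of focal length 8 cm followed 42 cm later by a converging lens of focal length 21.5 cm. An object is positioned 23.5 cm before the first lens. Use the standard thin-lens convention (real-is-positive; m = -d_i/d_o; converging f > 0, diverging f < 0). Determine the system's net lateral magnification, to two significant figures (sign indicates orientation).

Applying the thin-lens equation to the first lens, 1/8 = 1/23.5 + 1/d_i1, which gives d_i1 = 12.129 cm.
Its lateral magnification is m_1 = -d_i1/d_o1 = -(12.129)/23.5 = -0.5161.
That image sits 29.871 cm in front of the second lens, so d_o2 = 29.871 cm.
Applying the thin-lens equation again with f_2 = 21.5 cm and d_o2 = 29.871 cm gives d_i2 = 76.721 cm.
m_2 = -(76.721)/(29.871) = -2.5684.
The system's lateral magnification is m_1 m_2 = (-0.5161)(-2.5684) = 1.3256.

1.3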